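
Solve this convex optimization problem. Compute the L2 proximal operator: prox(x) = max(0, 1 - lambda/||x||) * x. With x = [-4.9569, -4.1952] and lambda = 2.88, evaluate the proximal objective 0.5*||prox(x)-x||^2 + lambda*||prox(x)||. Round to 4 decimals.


Step 1: Compute ||x||.
||x|| = 6.4939
Step 2: Compute scaling factor.
scale = max(0, 1 - 2.88/6.4939) = 0.5565
Step 3: prox(x) = [-2.7585, -2.3347]
||prox(x)|| = 3.6139
Step 4: Proximal objective.
0.5*||prox-x||^2 = 4.1472
lambda*||prox|| = 10.408
Total = 14.5552


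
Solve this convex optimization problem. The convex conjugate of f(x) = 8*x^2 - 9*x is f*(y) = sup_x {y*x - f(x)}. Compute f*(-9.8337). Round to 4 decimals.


f*(y) = sup_x {y*x - a*x^2 - b*x} = sup_x {(y-b)*x - a*x^2}
FOC: (y - b) - 2a*x = 0 => x* = (y - b)/(2a)
x* = (-9.8337 + 9)/(2*8) = -0.0521
f*(-9.8337) = (y-b)^2/(4a) = (-9.8337 + 9)^2/(4*8)
= 0.6951/32 = 0.0217


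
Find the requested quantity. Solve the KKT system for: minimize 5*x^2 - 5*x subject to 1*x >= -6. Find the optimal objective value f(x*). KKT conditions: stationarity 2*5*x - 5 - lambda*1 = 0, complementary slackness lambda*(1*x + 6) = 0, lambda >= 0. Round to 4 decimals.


Step 1: Try lambda = 0 (constraint inactive).
Stationarity: 2*5*x - 5 = 0
x* = 5/(2*5) = 0.5
Check constraint: 1*0.5 = 0.5 >= -6 -- satisfied.
Step 2: Compute optimal value.
f(x*) = 5*0.5^2 - 5*0.5 = -1.25


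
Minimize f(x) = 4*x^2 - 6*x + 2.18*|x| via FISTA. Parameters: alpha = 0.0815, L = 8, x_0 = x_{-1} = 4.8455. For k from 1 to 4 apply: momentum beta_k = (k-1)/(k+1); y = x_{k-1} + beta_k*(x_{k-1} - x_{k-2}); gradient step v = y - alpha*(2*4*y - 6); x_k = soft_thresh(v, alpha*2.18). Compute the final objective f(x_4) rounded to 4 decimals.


FISTA on f(x) = 4*x^2 - 6*x + 2.18*|x|
L = 8, alpha = 0.0815
Iteration 1: beta = 0.0, y = 4.8455 + 0.0*(4.8455 - 4.8455) = 4.8455
  grad(y) = 32.764, v = y - alpha*grad = 2.1752
  prox(v) = soft_thresh(2.1752, 0.1777) = 1.9976
Iteration 2: beta = 0.3333, y = 1.9976 + 0.3333*(1.9976 - 4.8455) = 1.0483
  grad(y) = 2.386, v = y - alpha*grad = 0.8538
  prox(v) = soft_thresh(0.8538, 0.1777) = 0.6761
Iteration 3: beta = 0.5, y = 0.6761 + 0.5*(0.6761 - 1.9976) = 0.0154
  grad(y) = -5.8768, v = y - alpha*grad = 0.4944
  prox(v) = soft_thresh(0.4944, 0.1777) = 0.3167
Iteration 4: beta = 0.6, y = 0.3167 + 0.6*(0.3167 - 0.6761) = 0.101
  grad(y) = -5.1918, v = y - alpha*grad = 0.5242
  prox(v) = soft_thresh(0.5242, 0.1777) = 0.3465
f(x_4) = 4*0.3465^2 - 6*0.3465 + 2.18*|0.3465| = -0.8434


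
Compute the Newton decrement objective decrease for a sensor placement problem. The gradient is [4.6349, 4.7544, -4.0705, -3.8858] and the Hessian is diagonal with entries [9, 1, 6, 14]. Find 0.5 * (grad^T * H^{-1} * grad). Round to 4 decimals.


Step 1: H is diagonal, so H^(-1) * g = [0.515, 4.7544, -0.6784, -0.2776].
Step 2: g^T H^(-1) g = sum_i g_i^2 / H_ii
  = (4.6349)^2/9 + (4.7544)^2/1 + (-4.0705)^2/6 + (-3.8858)^2/14
  = 2.3869 + 22.6043 + 2.7615 + 1.0785 = 28.8313
Step 3: Objective decrease = 0.5 * g^T H^(-1) g = 14.4156


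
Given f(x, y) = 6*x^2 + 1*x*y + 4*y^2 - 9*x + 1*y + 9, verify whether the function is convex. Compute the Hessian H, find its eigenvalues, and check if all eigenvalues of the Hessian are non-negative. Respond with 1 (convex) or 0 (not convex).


The Hessian of f(x,y) = 6*x^2 + 1*x*y + 4*y^2 - 9*x + 1*y + 9 is:
H = [[12, 1], [1, 8]]
Trace = 12 + 8 = 20
Determinant = 12*8 - (1)^2 = 95
Discriminant = (20)^2 - 4*95 = 20.0
Eigenvalues: lambda_1 = 7.7639, lambda_2 = 12.2361
The function is convex.

1


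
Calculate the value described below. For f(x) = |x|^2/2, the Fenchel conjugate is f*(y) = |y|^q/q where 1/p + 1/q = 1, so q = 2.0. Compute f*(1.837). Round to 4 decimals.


The conjugate exponent q satisfies 1/p + 1/q = 1.
p = 2, so q = 2/(2 - 1) = 2.0
|y|^q = 1.837^2.0 = 3.3746
f*(1.837) = 3.3746 / 2.0 = 1.6873


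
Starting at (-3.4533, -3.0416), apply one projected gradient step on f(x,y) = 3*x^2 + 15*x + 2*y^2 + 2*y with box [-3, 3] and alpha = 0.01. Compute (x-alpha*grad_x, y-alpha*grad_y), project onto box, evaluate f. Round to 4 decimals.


Step 1: Compute gradient at (-3.4533, -3.0416).
grad_x = 2*3*-3.4533 + 15 = -5.7198
grad_y = 2*2*-3.0416 + 2 = -10.1664
Step 2: Gradient step.
x_raw = -3.4533 - 0.01*-5.7198 = -3.3961
y_raw = -3.0416 - 0.01*-10.1664 = -2.9399
Step 3: Project onto [-3, 3].
x_proj = clip(-3.3961) = -3.0
y_proj = clip(-2.9399) = -2.9399
Step 4: Evaluate f.
f(-3.0, -2.9399) = -6.5934


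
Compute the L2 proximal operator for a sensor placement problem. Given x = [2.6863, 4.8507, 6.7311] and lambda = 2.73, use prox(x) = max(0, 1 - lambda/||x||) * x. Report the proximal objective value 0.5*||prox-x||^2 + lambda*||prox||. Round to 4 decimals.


Step 1: Compute ||x||.
||x|| = 8.7208
Step 2: Compute scaling factor.
scale = max(0, 1 - 2.73/8.7208) = 0.687
Step 3: prox(x) = [1.8454, 3.3322, 4.624]
||prox(x)|| = 5.9908
Step 4: Proximal objective.
0.5*||prox-x||^2 = 3.7265
lambda*||prox|| = 16.3549
Total = 20.0815


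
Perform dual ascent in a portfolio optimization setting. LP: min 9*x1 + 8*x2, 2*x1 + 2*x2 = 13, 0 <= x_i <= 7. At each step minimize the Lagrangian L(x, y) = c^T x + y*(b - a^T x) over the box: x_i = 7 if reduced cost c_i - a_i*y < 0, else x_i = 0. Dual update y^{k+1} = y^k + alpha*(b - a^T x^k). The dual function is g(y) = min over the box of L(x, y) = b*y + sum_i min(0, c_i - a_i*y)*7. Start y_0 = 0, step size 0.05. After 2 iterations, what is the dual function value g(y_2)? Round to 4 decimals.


Dual ascent for LP: min 9*x1 + 8*x2, 2*x1 + 2*x2 = 13, 0 <= x_i <= 7
Step 1: y^k = 0.0, reduced costs: (9.0, 8.0)
  x^k = (0.0, 0.0), subgradient = b - a^T x = 13.0
  y^{k+1} = 0.0 + 0.05*13.0 = 0.65
Step 2: y^k = 0.65, reduced costs: (7.7, 6.7)
  x^k = (0.0, 0.0), subgradient = b - a^T x = 13.0
  y^{k+1} = 0.65 + 0.05*13.0 = 1.3
Dual objective at y_2 = 1.3: reduced costs (6.4, 5.4), box minimizer x = (0.0, 0.0)
g(y_2) = b*y + (c1 - a1*y)*x1 + (c2 - a2*y)*x2 = 13*1.3 + 6.4*0.0 + 5.4*0.0 = 16.9 + 0.0 + 0.0 = 16.9


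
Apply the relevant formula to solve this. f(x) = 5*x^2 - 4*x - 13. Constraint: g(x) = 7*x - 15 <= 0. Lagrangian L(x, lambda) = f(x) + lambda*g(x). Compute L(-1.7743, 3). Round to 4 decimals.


Step 1: Evaluate f(x).
f(-1.7743) = 5*(-1.7743)^2 - 4*(-1.7743) - 13 = 9.8379
Step 2: Evaluate g(x).
g(-1.7743) = 7*-1.7743 - 15 = -27.4201
Step 3: Compute Lagrangian.
L = 9.8379 + 3*-27.4201 = -72.4224


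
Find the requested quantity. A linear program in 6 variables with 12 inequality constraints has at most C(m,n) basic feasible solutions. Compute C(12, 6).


Each vertex corresponds to some choice of n active constraints out of m, so the number of vertices is at most C(m, n) = m! / (n!(m-n)!).
m = 12, n = 6
Numerator: 12 * 11 * 10 * 9 * 8 * 7
Denominator: 6! = 720
C(12, 6) = 924


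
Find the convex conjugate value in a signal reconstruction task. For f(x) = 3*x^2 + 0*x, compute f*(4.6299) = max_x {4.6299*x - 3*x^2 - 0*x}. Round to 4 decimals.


f*(y) = sup_x {y*x - a*x^2 - b*x} = sup_x {(y-b)*x - a*x^2}
FOC: (y - b) - 2a*x = 0 => x* = (y - b)/(2a)
x* = (4.6299 - 0)/(2*3) = 0.7717
f*(4.6299) = (y-b)^2/(4a) = (4.6299 - 0)^2/(4*3)
= 21.436/12 = 1.7863


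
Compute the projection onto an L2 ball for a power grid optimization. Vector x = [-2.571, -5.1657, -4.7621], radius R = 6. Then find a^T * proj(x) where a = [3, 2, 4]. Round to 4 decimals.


Step 1: Compute ||x|| (intermediates to 6 decimals).
||x|| = sqrt((-2.571)^2 + (-5.1657)^2 + (-4.7621)^2) = 7.48145
Step 2: Project.
Since ||x|| > R, scale = R/||x|| = 6/7.48145 = 0.801984, proj(x) = scale * x
proj(x) = [-2.061901, -4.142809, -3.819128]
Step 3: Dot product.
a^T * proj(x) = 3*(-2.061901) + 2*(-4.142809) + 4*(-3.819128) = -29.7478


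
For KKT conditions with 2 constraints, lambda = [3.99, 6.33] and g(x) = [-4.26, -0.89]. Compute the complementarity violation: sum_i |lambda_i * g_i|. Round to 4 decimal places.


KKT complementary slackness check:
lambda_1 * g_1 = 3.99 * -4.26 = -16.9974
lambda_2 * g_2 = 6.33 * -0.89 = -5.6337
Total violation = 16.9974 + 5.6337 = 22.6311


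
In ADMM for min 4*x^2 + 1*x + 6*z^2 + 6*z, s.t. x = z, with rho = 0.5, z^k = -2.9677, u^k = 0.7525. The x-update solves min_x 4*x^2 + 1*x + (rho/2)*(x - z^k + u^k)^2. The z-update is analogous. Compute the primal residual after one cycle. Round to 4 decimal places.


ADMM iteration with rho = 0.5, z^k = -2.9677, u^k = 0.7525
Step 1: x-update.
Minimize 4*x^2 + 1*x + (0.5/2)*(x + 2.9677 + 0.7525)^2
FOC: (2*4 + 0.5)*x = -1 + 0.5*(-2.9677 - 0.7525)
x^{k+1} = -0.3365
Step 2: z-update.
Minimize 6*z^2 + 6*z + (0.5/2)*(-0.3365 - z + 0.7525)^2
FOC: (2*6 + 0.5)*z = -6 + 0.5*(-0.3365 + 0.7525)
z^{k+1} = -0.4634
Step 3: u-update.
u^{k+1} = 0.7525 - 0.3365 + 0.4634 = 0.8794
Step 4: Primal residual = |-0.3365 + 0.4634| = 0.1269


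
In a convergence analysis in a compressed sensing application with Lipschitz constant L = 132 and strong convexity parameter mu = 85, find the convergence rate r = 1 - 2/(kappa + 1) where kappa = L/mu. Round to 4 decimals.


Step 1: Compute the condition number.
kappa = L/mu = 132/85 = 1.5529
Step 2: Compute the convergence rate.
r = 1 - 2/(kappa + 1) = 1 - 2*mu/(L + mu) = (L - mu)/(L + mu) = 47/217 = 0.2166


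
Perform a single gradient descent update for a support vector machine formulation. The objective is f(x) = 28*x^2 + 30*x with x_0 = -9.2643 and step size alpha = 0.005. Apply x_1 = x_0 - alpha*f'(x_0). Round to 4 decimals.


We compute the gradient at x_0 and apply the update.
f'(x) = 56*x + 30
f'(-9.2643) = 56*-9.2643 + 30 = -488.8008
x_1 = -9.2643 - 0.005*-488.8008 = -6.8203


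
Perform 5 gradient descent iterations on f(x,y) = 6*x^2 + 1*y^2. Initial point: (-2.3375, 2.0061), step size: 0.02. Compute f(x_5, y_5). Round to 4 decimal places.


Gradient descent on f(x,y) = 6*x^2 + 1*y^2.
Starting point: (-2.3375, 2.0061), alpha = 0.02
Step 1: grad_x = 2*6*-2.3375 = -28.05, grad_y = 2*1*2.0061 = 4.0122
  x_1 = -2.3375 - 0.02*-28.05 = -1.7765
  y_1 = 2.0061 - 0.02*4.0122 = 1.9259
Step 2: grad_x = 2*6*-1.7765 = -21.318, grad_y = 2*1*1.9259 = 3.8517
  x_2 = -1.7765 - 0.02*-21.318 = -1.3501
  y_2 = 1.9259 - 0.02*3.8517 = 1.8488
Step 3: grad_x = 2*6*-1.3501 = -16.2017, grad_y = 2*1*1.8488 = 3.6976
  x_3 = -1.3501 - 0.02*-16.2017 = -1.0261
  y_3 = 1.8488 - 0.02*3.6976 = 1.7749
Step 4: grad_x = 2*6*-1.0261 = -12.3133, grad_y = 2*1*1.7749 = 3.5497
  x_4 = -1.0261 - 0.02*-12.3133 = -0.7798
  y_4 = 1.7749 - 0.02*3.5497 = 1.7039
Step 5: grad_x = 2*6*-0.7798 = -9.3581, grad_y = 2*1*1.7039 = 3.4077
  x_5 = -0.7798 - 0.02*-9.3581 = -0.5927
  y_5 = 1.7039 - 0.02*3.4077 = 1.6357
f(-0.5927, 1.6357) = 6*(-0.5927)^2 + 1*1.6357^2 = 4.7832


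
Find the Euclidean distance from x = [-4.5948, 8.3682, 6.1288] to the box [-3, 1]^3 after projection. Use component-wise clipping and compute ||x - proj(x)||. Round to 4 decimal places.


Project each component onto [-3, 1].
clip(-4.5948) = -3.0, clip(8.3682) = 1.0, clip(6.1288) = 1.0
Projection = [-3.0, 1.0, 1.0]
Squared diffs: [2.5434, 54.2904, 26.3046]
Distance = sqrt(83.1384) = 9.118


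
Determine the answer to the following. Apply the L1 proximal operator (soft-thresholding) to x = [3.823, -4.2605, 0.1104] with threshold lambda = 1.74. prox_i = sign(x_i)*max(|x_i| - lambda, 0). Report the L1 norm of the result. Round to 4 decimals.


Soft-thresholding with lambda = 1.74:
prox(3.823) = sign(3.823)*max(|3.823| - 1.74, 0) = 2.083
prox(-4.2605) = sign(-4.2605)*max(|-4.2605| - 1.74, 0) = -2.5205
prox(0.1104) = sign(0.1104)*max(|0.1104| - 1.74, 0) = 0.0
prox(x) = [2.083, -2.5205, 0.0]
||prox(x)||_1 = 2.083 + 2.5205 + 0.0 = 4.6035


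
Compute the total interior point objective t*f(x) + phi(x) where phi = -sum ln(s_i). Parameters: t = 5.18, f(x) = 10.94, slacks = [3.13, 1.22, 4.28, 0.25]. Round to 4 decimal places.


Step 1: Compute log-barrier.
ln values: [1.141, 0.1989, 1.454, -1.3863]
phi = -(1.141 + 0.1989 + 1.454 - 1.3863) = -1.4075
Step 2: Compute augmented objective.
t*f(x) = 5.18*10.94 = 56.6692
Total = 56.6692 - 1.4075 = 55.2617


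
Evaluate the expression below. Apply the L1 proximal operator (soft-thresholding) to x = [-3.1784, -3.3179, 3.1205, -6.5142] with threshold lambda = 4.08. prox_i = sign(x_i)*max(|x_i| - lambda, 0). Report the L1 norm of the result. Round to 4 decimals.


Soft-thresholding with lambda = 4.08:
prox(-3.1784) = sign(-3.1784)*max(|-3.1784| - 4.08, 0) = 0.0
prox(-3.3179) = sign(-3.3179)*max(|-3.3179| - 4.08, 0) = 0.0
prox(3.1205) = sign(3.1205)*max(|3.1205| - 4.08, 0) = 0.0
prox(-6.5142) = sign(-6.5142)*max(|-6.5142| - 4.08, 0) = -2.4342
prox(x) = [0.0, 0.0, 0.0, -2.4342]
||prox(x)||_1 = 0.0 + 0.0 + 0.0 + 2.4342 = 2.4342


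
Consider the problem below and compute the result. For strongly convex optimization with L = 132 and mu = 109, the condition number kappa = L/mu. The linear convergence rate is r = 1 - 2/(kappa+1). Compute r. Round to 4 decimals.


Step 1: Compute the condition number.
kappa = L/mu = 132/109 = 1.211
Step 2: Compute the convergence rate.
r = 1 - 2/(kappa + 1) = 1 - 2*mu/(L + mu) = (L - mu)/(L + mu) = 23/241 = 0.0954


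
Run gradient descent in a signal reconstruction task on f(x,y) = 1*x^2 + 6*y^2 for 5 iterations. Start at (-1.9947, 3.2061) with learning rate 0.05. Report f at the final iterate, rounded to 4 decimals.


Gradient descent on f(x,y) = 1*x^2 + 6*y^2.
Starting point: (-1.9947, 3.2061), alpha = 0.05
Step 1: grad_x = 2*1*-1.9947 = -3.9894, grad_y = 2*6*3.2061 = 38.4732
  x_1 = -1.9947 - 0.05*-3.9894 = -1.7952
  y_1 = 3.2061 - 0.05*38.4732 = 1.2824
Step 2: grad_x = 2*1*-1.7952 = -3.5905, grad_y = 2*6*1.2824 = 15.3893
  x_2 = -1.7952 - 0.05*-3.5905 = -1.6157
  y_2 = 1.2824 - 0.05*15.3893 = 0.513
Step 3: grad_x = 2*1*-1.6157 = -3.2314, grad_y = 2*6*0.513 = 6.1557
  x_3 = -1.6157 - 0.05*-3.2314 = -1.4541
  y_3 = 0.513 - 0.05*6.1557 = 0.2052
Step 4: grad_x = 2*1*-1.4541 = -2.9083, grad_y = 2*6*0.2052 = 2.4623
  x_4 = -1.4541 - 0.05*-2.9083 = -1.3087
  y_4 = 0.2052 - 0.05*2.4623 = 0.0821
Step 5: grad_x = 2*1*-1.3087 = -2.6174, grad_y = 2*6*0.0821 = 0.9849
  x_5 = -1.3087 - 0.05*-2.6174 = -1.1779
  y_5 = 0.0821 - 0.05*0.9849 = 0.0328
f(-1.1779, 0.0328) = 1*(-1.1779)^2 + 6*0.0328^2 = 1.3938


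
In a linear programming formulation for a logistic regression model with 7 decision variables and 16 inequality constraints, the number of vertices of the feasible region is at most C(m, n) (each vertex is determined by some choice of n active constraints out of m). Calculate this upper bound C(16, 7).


Each vertex corresponds to some choice of n active constraints out of m, so the number of vertices is at most C(m, n) = m! / (n!(m-n)!).
m = 16, n = 7
Numerator: 16 * 15 * 14 * 13 * 12 * 11 * 10
Denominator: 7! = 5040
C(16, 7) = 11440


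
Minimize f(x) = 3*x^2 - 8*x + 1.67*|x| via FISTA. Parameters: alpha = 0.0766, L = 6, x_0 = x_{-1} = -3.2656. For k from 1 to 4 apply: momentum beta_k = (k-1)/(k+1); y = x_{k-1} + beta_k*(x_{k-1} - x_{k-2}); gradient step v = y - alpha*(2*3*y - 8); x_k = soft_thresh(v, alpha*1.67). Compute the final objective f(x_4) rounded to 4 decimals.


FISTA on f(x) = 3*x^2 - 8*x + 1.67*|x|
L = 6, alpha = 0.0766
Iteration 1: beta = 0.0, y = -3.2656 + 0.0*(-3.2656 + 3.2656) = -3.2656
  grad(y) = -27.5936, v = y - alpha*grad = -1.1519
  prox(v) = soft_thresh(-1.1519, 0.1279) = -1.024
Iteration 2: beta = 0.3333, y = -1.024 + 0.3333*(-1.024 + 3.2656) = -0.2768
  grad(y) = -9.6609, v = y - alpha*grad = 0.4632
  prox(v) = soft_thresh(0.4632, 0.1279) = 0.3353
Iteration 3: beta = 0.5, y = 0.3353 + 0.5*(0.3353 + 1.024) = 1.0149
  grad(y) = -1.9104, v = y - alpha*grad = 1.1613
  prox(v) = soft_thresh(1.1613, 0.1279) = 1.0334
Iteration 4: beta = 0.6, y = 1.0334 + 0.6*(1.0334 - 0.3353) = 1.4522
  grad(y) = 0.7131, v = y - alpha*grad = 1.3976
  prox(v) = soft_thresh(1.3976, 0.1279) = 1.2696
f(x_4) = 3*1.2696^2 - 8*1.2696 + 1.67*|1.2696| = -3.2009


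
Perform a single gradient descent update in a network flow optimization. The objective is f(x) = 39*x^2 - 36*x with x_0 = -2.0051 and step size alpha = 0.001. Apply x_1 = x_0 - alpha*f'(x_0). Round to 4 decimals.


We compute the gradient at x_0 and apply the update.
f'(x) = 78*x - 36
f'(-2.0051) = 78*-2.0051 - 36 = -192.3978
x_1 = -2.0051 - 0.001*-192.3978 = -1.8127


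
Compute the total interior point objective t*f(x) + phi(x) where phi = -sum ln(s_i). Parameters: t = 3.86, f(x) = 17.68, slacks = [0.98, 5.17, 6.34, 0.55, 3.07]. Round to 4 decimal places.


Step 1: Compute log-barrier.
ln values: [-0.0202, 1.6429, 1.8469, -0.5978, 1.1217]
phi = -(-0.0202 + 1.6429 + 1.8469 - 0.5978 + 1.1217) = -3.9934
Step 2: Compute augmented objective.
t*f(x) = 3.86*17.68 = 68.2448
Total = 68.2448 - 3.9934 = 64.2514


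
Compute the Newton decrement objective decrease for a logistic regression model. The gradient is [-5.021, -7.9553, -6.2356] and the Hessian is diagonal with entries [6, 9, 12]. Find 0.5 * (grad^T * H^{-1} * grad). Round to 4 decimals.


Step 1: H is diagonal, so H^(-1) * g = [-0.8368, -0.8839, -0.5196].
Step 2: g^T H^(-1) g = sum_i g_i^2 / H_ii
  = (-5.021)^2/6 + (-7.9553)^2/9 + (-6.2356)^2/12
  = 4.2017 + 7.0319 + 3.2402 = 14.4738
Step 3: Objective decrease = 0.5 * g^T H^(-1) g = 7.2369


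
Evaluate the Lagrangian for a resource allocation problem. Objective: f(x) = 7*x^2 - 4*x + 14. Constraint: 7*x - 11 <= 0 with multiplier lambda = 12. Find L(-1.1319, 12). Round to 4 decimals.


Step 1: Evaluate f(x).
f(-1.1319) = 7*(-1.1319)^2 - 4*(-1.1319) + 14 = 27.496
Step 2: Evaluate g(x).
g(-1.1319) = 7*-1.1319 - 11 = -18.9233
Step 3: Compute Lagrangian.
L = 27.496 + 12*-18.9233 = -199.5836


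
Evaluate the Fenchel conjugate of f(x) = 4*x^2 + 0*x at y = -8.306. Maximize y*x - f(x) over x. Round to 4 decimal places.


f*(y) = sup_x {y*x - a*x^2 - b*x} = sup_x {(y-b)*x - a*x^2}
FOC: (y - b) - 2a*x = 0 => x* = (y - b)/(2a)
x* = (-8.306 - 0)/(2*4) = -1.0383
f*(-8.306) = (y-b)^2/(4a) = (-8.306 - 0)^2/(4*4)
= 68.9896/16 = 4.3119


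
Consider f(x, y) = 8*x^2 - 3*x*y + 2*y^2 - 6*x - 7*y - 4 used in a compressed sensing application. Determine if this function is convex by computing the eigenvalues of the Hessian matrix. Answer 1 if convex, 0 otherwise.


The Hessian of f(x,y) = 8*x^2 - 3*x*y + 2*y^2 - 6*x - 7*y - 4 is:
H = [[16, -3], [-3, 4]]
Trace = 16 + 4 = 20
Determinant = 16*4 - (-3)^2 = 55
Discriminant = (20)^2 - 4*55 = 180.0
Eigenvalues: lambda_1 = 3.2918, lambda_2 = 16.7082
The function is convex.

1


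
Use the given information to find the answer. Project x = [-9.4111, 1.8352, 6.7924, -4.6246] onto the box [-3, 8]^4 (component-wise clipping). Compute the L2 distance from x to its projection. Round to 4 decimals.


Project each component onto [-3, 8].
clip(-9.4111) = -3.0, clip(1.8352) = 1.8352, clip(6.7924) = 6.7924, clip(-4.6246) = -3.0
Projection = [-3.0, 1.8352, 6.7924, -3.0]
Squared diffs: [41.1022, 0.0, 0.0, 2.6393]
Distance = sqrt(43.7415) = 6.6137


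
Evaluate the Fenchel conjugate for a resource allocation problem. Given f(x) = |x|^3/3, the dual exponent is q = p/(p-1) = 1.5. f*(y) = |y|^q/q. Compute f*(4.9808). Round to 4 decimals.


The conjugate exponent q satisfies 1/p + 1/q = 1.
p = 3, so q = 3/(3 - 1) = 1.5
|y|^q = 4.9808^1.5 = 11.116
f*(4.9808) = 11.116 / 1.5 = 7.4107


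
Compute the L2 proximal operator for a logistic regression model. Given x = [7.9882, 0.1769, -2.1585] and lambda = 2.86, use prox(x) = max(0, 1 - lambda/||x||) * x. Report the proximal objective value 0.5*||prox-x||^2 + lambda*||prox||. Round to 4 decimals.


Step 1: Compute ||x||.
||x|| = 8.2766
Step 2: Compute scaling factor.
scale = max(0, 1 - 2.86/8.2766) = 0.6544
Step 3: prox(x) = [5.2279, 0.1158, -1.4126]
||prox(x)|| = 5.4166
Step 4: Proximal objective.
0.5*||prox-x||^2 = 4.0898
lambda*||prox|| = 15.4915
Total = 19.5812


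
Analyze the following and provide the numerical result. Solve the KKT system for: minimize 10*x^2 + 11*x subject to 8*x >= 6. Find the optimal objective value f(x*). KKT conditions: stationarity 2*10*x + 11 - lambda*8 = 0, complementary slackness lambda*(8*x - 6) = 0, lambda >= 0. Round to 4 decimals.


Step 1: Try lambda = 0 (constraint inactive).
x_unc = -11/(2*10) = -0.55
Check: 8*-0.55 = -4.4 < 6 -- violated!
Step 2: Constraint must be active: 8*x = 6
x* = 6/8 = 0.75
lambda = (2*10*0.75 + 11)/8 = 3.25
Step 3: Compute optimal value.
f(x*) = 10*0.75^2 + 11*0.75 = 13.875


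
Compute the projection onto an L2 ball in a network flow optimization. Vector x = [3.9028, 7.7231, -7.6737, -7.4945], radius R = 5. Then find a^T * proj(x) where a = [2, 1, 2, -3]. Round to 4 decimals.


Step 1: Compute ||x|| (intermediates to 6 decimals).
||x|| = sqrt(3.9028^2 + 7.7231^2 + (-7.6737)^2 + (-7.4945)^2) = 13.781557
Step 2: Project.
Since ||x|| > R, scale = R/||x|| = 5/13.781557 = 0.362804, proj(x) = scale * x
proj(x) = [1.415951, 2.801972, -2.784049, -2.719035]
Step 3: Dot product.
a^T * proj(x) = 2*1.415951 + 1*2.801972 + 2*(-2.784049) - 3*(-2.719035) = 8.2229


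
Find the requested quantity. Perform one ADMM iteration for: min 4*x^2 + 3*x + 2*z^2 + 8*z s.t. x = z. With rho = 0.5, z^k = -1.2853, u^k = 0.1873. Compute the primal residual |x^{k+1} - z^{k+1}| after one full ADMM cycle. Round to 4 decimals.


ADMM iteration with rho = 0.5, z^k = -1.2853, u^k = 0.1873
Step 1: x-update.
Minimize 4*x^2 + 3*x + (0.5/2)*(x + 1.2853 + 0.1873)^2
FOC: (2*4 + 0.5)*x = -3 + 0.5*(-1.2853 - 0.1873)
x^{k+1} = -0.4396
Step 2: z-update.
Minimize 2*z^2 + 8*z + (0.5/2)*(-0.4396 - z + 0.1873)^2
FOC: (2*2 + 0.5)*z = -8 + 0.5*(-0.4396 + 0.1873)
z^{k+1} = -1.8058
Step 3: u-update.
u^{k+1} = 0.1873 - 0.4396 + 1.8058 = 1.5535
Step 4: Primal residual = |-0.4396 + 1.8058| = 1.3662


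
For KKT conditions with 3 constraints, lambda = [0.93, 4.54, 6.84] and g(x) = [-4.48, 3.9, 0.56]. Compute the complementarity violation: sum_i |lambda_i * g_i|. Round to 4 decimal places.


KKT complementary slackness check:
lambda_1 * g_1 = 0.93 * -4.48 = -4.1664
lambda_2 * g_2 = 4.54 * 3.9 = 17.706
lambda_3 * g_3 = 6.84 * 0.56 = 3.8304
Total violation = 4.1664 + 17.706 + 3.8304 = 25.7028


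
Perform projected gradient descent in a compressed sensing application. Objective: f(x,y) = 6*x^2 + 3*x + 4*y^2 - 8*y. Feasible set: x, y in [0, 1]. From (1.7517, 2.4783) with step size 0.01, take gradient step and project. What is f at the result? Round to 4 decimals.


Step 1: Compute gradient at (1.7517, 2.4783).
grad_x = 2*6*1.7517 + 3 = 24.0204
grad_y = 2*4*2.4783 - 8 = 11.8264
Step 2: Gradient step.
x_raw = 1.7517 - 0.01*24.0204 = 1.5115
y_raw = 2.4783 - 0.01*11.8264 = 2.36
Step 3: Project onto [0, 1].
x_proj = clip(1.5115) = 1.0
y_proj = clip(2.36) = 1.0
Step 4: Evaluate f.
f(1.0, 1.0) = 5.0


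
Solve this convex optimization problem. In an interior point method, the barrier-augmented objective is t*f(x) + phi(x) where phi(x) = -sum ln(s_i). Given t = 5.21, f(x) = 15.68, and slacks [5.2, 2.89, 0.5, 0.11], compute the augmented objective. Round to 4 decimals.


Step 1: Compute log-barrier.
ln values: [1.6487, 1.0613, -0.6931, -2.2073]
phi = -(1.6487 + 1.0613 - 0.6931 - 2.2073) = 0.1905
Step 2: Compute augmented objective.
t*f(x) = 5.21*15.68 = 81.6928
Total = 81.6928 + 0.1905 = 81.8833


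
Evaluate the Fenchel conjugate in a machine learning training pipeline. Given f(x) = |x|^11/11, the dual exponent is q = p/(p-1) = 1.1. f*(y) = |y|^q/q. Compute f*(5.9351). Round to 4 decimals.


The conjugate exponent q satisfies 1/p + 1/q = 1.
p = 11, so q = 11/(11 - 1) = 1.1
|y|^q = 5.9351^1.1 = 7.092
f*(5.9351) = 7.092 / 1.1 = 6.4473


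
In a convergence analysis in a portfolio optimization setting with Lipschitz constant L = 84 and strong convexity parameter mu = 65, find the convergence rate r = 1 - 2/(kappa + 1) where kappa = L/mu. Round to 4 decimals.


Step 1: Compute the condition number.
kappa = L/mu = 84/65 = 1.2923
Step 2: Compute the convergence rate.
r = 1 - 2/(kappa + 1) = 1 - 2*mu/(L + mu) = (L - mu)/(L + mu) = 19/149 = 0.1275


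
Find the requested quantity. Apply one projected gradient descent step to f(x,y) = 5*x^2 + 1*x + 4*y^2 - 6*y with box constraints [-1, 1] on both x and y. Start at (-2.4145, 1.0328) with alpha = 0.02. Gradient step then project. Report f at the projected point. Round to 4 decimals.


Step 1: Compute gradient at (-2.4145, 1.0328).
grad_x = 2*5*-2.4145 + 1 = -23.145
grad_y = 2*4*1.0328 - 6 = 2.2624
Step 2: Gradient step.
x_raw = -2.4145 - 0.02*-23.145 = -1.9516
y_raw = 1.0328 - 0.02*2.2624 = 0.9876
Step 3: Project onto [-1, 1].
x_proj = clip(-1.9516) = -1.0
y_proj = clip(0.9876) = 0.9876
Step 4: Evaluate f.
f(-1.0, 0.9876) = 1.9757


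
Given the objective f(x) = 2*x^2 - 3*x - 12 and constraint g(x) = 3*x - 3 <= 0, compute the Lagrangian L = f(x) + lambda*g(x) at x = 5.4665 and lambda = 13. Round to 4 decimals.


Step 1: Evaluate f(x).
f(5.4665) = 2*5.4665^2 - 3*5.4665 - 12 = 31.3657
Step 2: Evaluate g(x).
g(5.4665) = 3*5.4665 - 3 = 13.3995
Step 3: Compute Lagrangian.
L = 31.3657 + 13*13.3995 = 205.5592


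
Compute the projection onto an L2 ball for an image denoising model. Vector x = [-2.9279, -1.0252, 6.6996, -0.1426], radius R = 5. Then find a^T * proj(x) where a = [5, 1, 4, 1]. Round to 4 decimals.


Step 1: Compute ||x|| (intermediates to 6 decimals).
||x|| = sqrt((-2.9279)^2 + (-1.0252)^2 + 6.6996^2 + (-0.1426)^2) = 7.384349
Step 2: Project.
Since ||x|| > R, scale = R/||x|| = 5/7.384349 = 0.677108, proj(x) = scale * x
proj(x) = [-1.982505, -0.694171, 4.536353, -0.096556]
Step 3: Dot product.
a^T * proj(x) = 5*(-1.982505) + 1*(-0.694171) + 4*4.536353 + 1*(-0.096556) = 7.4422


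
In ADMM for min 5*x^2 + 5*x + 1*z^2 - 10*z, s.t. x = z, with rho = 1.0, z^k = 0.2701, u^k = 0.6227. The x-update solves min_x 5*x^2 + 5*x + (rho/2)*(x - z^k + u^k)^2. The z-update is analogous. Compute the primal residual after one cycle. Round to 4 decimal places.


ADMM iteration with rho = 1.0, z^k = 0.2701, u^k = 0.6227
Step 1: x-update.
Minimize 5*x^2 + 5*x + (1.0/2)*(x - 0.2701 + 0.6227)^2
FOC: (2*5 + 1.0)*x = -5 + 1.0*(0.2701 - 0.6227)
x^{k+1} = -0.4866
Step 2: z-update.
Minimize 1*z^2 - 10*z + (1.0/2)*(-0.4866 - z + 0.6227)^2
FOC: (2*1 + 1.0)*z = 10 + 1.0*(-0.4866 + 0.6227)
z^{k+1} = 3.3787
Step 3: u-update.
u^{k+1} = 0.6227 - 0.4866 - 3.3787 = -3.2426
Step 4: Primal residual = |-0.4866 - 3.3787| = 3.8653


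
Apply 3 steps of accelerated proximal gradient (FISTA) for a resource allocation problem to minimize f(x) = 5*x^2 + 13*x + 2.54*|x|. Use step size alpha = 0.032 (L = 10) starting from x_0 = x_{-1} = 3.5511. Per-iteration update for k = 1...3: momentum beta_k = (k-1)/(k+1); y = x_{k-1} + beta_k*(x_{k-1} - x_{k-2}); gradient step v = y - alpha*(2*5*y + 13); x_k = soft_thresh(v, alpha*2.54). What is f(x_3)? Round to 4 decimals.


FISTA on f(x) = 5*x^2 + 13*x + 2.54*|x|
L = 10, alpha = 0.032
Iteration 1: beta = 0.0, y = 3.5511 + 0.0*(3.5511 - 3.5511) = 3.5511
  grad(y) = 48.511, v = y - alpha*grad = 1.9987
  prox(v) = soft_thresh(1.9987, 0.0813) = 1.9175
Iteration 2: beta = 0.3333, y = 1.9175 + 0.3333*(1.9175 - 3.5511) = 1.3729
  grad(y) = 26.7292, v = y - alpha*grad = 0.5176
  prox(v) = soft_thresh(0.5176, 0.0813) = 0.4363
Iteration 3: beta = 0.5, y = 0.4363 + 0.5*(0.4363 - 1.9175) = -0.3043
  grad(y) = 9.9573, v = y - alpha*grad = -0.6229
  prox(v) = soft_thresh(-0.6229, 0.0813) = -0.5416
f(x_3) = 5*(-0.5416)^2 + 13*(-0.5416) + 2.54*|-0.5416| = -4.1986


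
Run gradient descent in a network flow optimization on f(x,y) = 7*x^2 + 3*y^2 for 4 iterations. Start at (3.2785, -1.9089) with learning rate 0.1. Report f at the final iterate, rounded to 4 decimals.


Gradient descent on f(x,y) = 7*x^2 + 3*y^2.
Starting point: (3.2785, -1.9089), alpha = 0.1
Step 1: grad_x = 2*7*3.2785 = 45.899, grad_y = 2*3*-1.9089 = -11.4534
  x_1 = 3.2785 - 0.1*45.899 = -1.3114
  y_1 = -1.9089 - 0.1*-11.4534 = -0.7636
Step 2: grad_x = 2*7*-1.3114 = -18.3596, grad_y = 2*3*-0.7636 = -4.5814
  x_2 = -1.3114 - 0.1*-18.3596 = 0.5246
  y_2 = -0.7636 - 0.1*-4.5814 = -0.3054
Step 3: grad_x = 2*7*0.5246 = 7.3438, grad_y = 2*3*-0.3054 = -1.8325
  x_3 = 0.5246 - 0.1*7.3438 = -0.2098
  y_3 = -0.3054 - 0.1*-1.8325 = -0.1222
Step 4: grad_x = 2*7*-0.2098 = -2.9375, grad_y = 2*3*-0.1222 = -0.733
  x_4 = -0.2098 - 0.1*-2.9375 = 0.0839
  y_4 = -0.1222 - 0.1*-0.733 = -0.0489
f(0.0839, -0.0489) = 7*0.0839^2 + 3*(-0.0489)^2 = 0.0565


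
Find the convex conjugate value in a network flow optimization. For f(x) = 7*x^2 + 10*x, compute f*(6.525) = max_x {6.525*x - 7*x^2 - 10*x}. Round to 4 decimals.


f*(y) = sup_x {y*x - a*x^2 - b*x} = sup_x {(y-b)*x - a*x^2}
FOC: (y - b) - 2a*x = 0 => x* = (y - b)/(2a)
x* = (6.525 - 10)/(2*7) = -0.2482
f*(6.525) = (y-b)^2/(4a) = (6.525 - 10)^2/(4*7)
= 12.0756/28 = 0.4313


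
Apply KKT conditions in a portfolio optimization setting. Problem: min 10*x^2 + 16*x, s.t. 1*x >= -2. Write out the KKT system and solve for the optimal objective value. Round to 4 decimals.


Step 1: Try lambda = 0 (constraint inactive).
Stationarity: 2*10*x + 16 = 0
x* = -16/(2*10) = -0.8
Check constraint: 1*-0.8 = -0.8 >= -2 -- satisfied.
Step 2: Compute optimal value.
f(x*) = 10*(-0.8)^2 + 16*(-0.8) = -6.4


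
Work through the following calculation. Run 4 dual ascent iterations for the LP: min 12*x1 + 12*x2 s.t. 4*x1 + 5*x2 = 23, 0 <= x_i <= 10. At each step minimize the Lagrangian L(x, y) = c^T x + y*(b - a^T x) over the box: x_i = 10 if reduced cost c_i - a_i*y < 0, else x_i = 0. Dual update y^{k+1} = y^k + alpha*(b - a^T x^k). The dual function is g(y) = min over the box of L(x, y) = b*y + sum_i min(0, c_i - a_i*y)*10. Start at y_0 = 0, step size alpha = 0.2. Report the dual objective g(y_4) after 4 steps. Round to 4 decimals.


Dual ascent for LP: min 12*x1 + 12*x2, 4*x1 + 5*x2 = 23, 0 <= x_i <= 10
Step 1: y^k = 0.0, reduced costs: (12.0, 12.0)
  x^k = (0.0, 0.0), subgradient = b - a^T x = 23.0
  y^{k+1} = 0.0 + 0.2*23.0 = 4.6
Step 2: y^k = 4.6, reduced costs: (-6.4, -11.0)
  x^k = (10.0, 10.0), subgradient = b - a^T x = -67.0
  y^{k+1} = 4.6 + 0.2*-67.0 = -8.8
Step 3: y^k = -8.8, reduced costs: (47.2, 56.0)
  x^k = (0.0, 0.0), subgradient = b - a^T x = 23.0
  y^{k+1} = -8.8 + 0.2*23.0 = -4.2
Step 4: y^k = -4.2, reduced costs: (28.8, 33.0)
  x^k = (0.0, 0.0), subgradient = b - a^T x = 23.0
  y^{k+1} = -4.2 + 0.2*23.0 = 0.4
Dual objective at y_4 = 0.4: reduced costs (10.4, 10.0), box minimizer x = (0.0, 0.0)
g(y_4) = b*y + (c1 - a1*y)*x1 + (c2 - a2*y)*x2 = 23*0.4 + 10.4*0.0 + 10.0*0.0 = 9.2 + 0.0 + 0.0 = 9.2


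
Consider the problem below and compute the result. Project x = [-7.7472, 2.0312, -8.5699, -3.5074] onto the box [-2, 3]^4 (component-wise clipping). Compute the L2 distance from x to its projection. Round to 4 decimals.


Project each component onto [-2, 3].
clip(-7.7472) = -2.0, clip(2.0312) = 2.0312, clip(-8.5699) = -2.0, clip(-3.5074) = -2.0
Projection = [-2.0, 2.0312, -2.0, -2.0]
Squared diffs: [33.0303, 0.0, 43.1636, 2.2723]
Distance = sqrt(78.4662) = 8.8581


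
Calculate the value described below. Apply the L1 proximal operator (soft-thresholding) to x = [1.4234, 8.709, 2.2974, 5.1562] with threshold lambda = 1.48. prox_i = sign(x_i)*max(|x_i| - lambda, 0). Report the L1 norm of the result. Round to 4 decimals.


Soft-thresholding with lambda = 1.48:
prox(1.4234) = sign(1.4234)*max(|1.4234| - 1.48, 0) = 0.0
prox(8.709) = sign(8.709)*max(|8.709| - 1.48, 0) = 7.229
prox(2.2974) = sign(2.2974)*max(|2.2974| - 1.48, 0) = 0.8174
prox(5.1562) = sign(5.1562)*max(|5.1562| - 1.48, 0) = 3.6762
prox(x) = [0.0, 7.229, 0.8174, 3.6762]
||prox(x)||_1 = 0.0 + 7.229 + 0.8174 + 3.6762 = 11.7226


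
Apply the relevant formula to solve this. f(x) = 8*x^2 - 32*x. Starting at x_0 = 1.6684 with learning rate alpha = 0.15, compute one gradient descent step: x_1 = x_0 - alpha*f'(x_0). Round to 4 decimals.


We compute the gradient at x_0 and apply the update.
f'(x) = 16*x - 32
f'(1.6684) = 16*1.6684 - 32 = -5.3056
x_1 = 1.6684 - 0.15*-5.3056 = 2.4642


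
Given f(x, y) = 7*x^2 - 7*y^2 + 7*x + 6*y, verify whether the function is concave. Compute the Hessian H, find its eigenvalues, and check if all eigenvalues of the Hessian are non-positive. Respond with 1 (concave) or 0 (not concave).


The Hessian of f(x,y) = 7*x^2 - 7*y^2 + 7*x + 6*y is:
H = [[14, 0], [0, -14]]
Trace = 14 - 14 = 0
Determinant = 14*-14 - (0)^2 = -196
Discriminant = (0)^2 - 4*-196 = 784.0
Eigenvalues: lambda_1 = -14.0, lambda_2 = 14.0
The function is not concave.

0


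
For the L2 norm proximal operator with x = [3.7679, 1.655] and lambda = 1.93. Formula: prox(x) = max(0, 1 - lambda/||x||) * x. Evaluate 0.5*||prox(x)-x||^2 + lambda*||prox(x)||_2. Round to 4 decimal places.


Step 1: Compute ||x||.
||x|| = 4.1153
Step 2: Compute scaling factor.
scale = max(0, 1 - 1.93/4.1153) = 0.531
Step 3: prox(x) = [2.0008, 0.8788]
||prox(x)|| = 2.1853
Step 4: Proximal objective.
0.5*||prox-x||^2 = 1.8625
lambda*||prox|| = 4.2176
Total = 6.0802


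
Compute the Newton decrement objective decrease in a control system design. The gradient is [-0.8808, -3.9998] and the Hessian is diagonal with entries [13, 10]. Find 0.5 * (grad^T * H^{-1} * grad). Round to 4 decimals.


Step 1: H is diagonal, so H^(-1) * g = [-0.0678, -0.4].
Step 2: g^T H^(-1) g = sum_i g_i^2 / H_ii
  = (-0.8808)^2/13 + (-3.9998)^2/10
  = 0.0597 + 1.5998 = 1.6595
Step 3: Objective decrease = 0.5 * g^T H^(-1) g = 0.8298


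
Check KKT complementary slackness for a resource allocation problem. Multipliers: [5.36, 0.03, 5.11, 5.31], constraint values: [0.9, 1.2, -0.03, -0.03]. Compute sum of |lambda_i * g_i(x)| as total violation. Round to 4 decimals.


KKT complementary slackness check:
lambda_1 * g_1 = 5.36 * 0.9 = 4.824
lambda_2 * g_2 = 0.03 * 1.2 = 0.036
lambda_3 * g_3 = 5.11 * -0.03 = -0.1533
lambda_4 * g_4 = 5.31 * -0.03 = -0.1593
Total violation = 4.824 + 0.036 + 0.1533 + 0.1593 = 5.1726


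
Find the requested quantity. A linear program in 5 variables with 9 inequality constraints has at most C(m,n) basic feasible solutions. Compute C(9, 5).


Each vertex corresponds to some choice of n active constraints out of m, so the number of vertices is at most C(m, n) = m! / (n!(m-n)!).
m = 9, n = 5
Numerator: 9 * 8 * 7 * 6 * 5
Denominator: 5! = 120
C(9, 5) = 126


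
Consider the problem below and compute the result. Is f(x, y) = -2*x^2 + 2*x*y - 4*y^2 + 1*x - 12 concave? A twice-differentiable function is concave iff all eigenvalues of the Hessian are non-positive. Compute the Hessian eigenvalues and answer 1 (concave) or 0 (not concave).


The Hessian of f(x,y) = -2*x^2 + 2*x*y - 4*y^2 + 1*x - 12 is:
H = [[-4, 2], [2, -8]]
Trace = -4 - 8 = -12
Determinant = -4*-8 - (2)^2 = 28
Discriminant = (-12)^2 - 4*28 = 32.0
Eigenvalues: lambda_1 = -8.8284, lambda_2 = -3.1716
The function is concave.

1


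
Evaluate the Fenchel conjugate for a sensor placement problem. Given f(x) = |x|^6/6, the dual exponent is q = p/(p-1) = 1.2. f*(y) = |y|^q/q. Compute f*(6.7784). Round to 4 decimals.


The conjugate exponent q satisfies 1/p + 1/q = 1.
p = 6, so q = 6/(6 - 1) = 1.2
|y|^q = 6.7784^1.2 = 9.9392
f*(6.7784) = 9.9392 / 1.2 = 8.2827


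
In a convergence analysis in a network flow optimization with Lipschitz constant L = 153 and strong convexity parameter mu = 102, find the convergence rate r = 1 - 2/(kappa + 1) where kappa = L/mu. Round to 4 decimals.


Step 1: Compute the condition number.
kappa = L/mu = 153/102 = 1.5
Step 2: Compute the convergence rate.
r = 1 - 2/(kappa + 1) = 1 - 2*mu/(L + mu) = (L - mu)/(L + mu) = 51/255 = 0.2


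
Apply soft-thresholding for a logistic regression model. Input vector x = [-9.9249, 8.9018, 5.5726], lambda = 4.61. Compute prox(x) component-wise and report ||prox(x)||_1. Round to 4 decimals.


Soft-thresholding with lambda = 4.61:
prox(-9.9249) = sign(-9.9249)*max(|-9.9249| - 4.61, 0) = -5.3149
prox(8.9018) = sign(8.9018)*max(|8.9018| - 4.61, 0) = 4.2918
prox(5.5726) = sign(5.5726)*max(|5.5726| - 4.61, 0) = 0.9626
prox(x) = [-5.3149, 4.2918, 0.9626]
||prox(x)||_1 = 5.3149 + 4.2918 + 0.9626 = 10.5693


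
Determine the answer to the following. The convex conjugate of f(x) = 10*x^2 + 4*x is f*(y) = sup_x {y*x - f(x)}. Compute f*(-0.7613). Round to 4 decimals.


f*(y) = sup_x {y*x - a*x^2 - b*x} = sup_x {(y-b)*x - a*x^2}
FOC: (y - b) - 2a*x = 0 => x* = (y - b)/(2a)
x* = (-0.7613 - 4)/(2*10) = -0.2381
f*(-0.7613) = (y-b)^2/(4a) = (-0.7613 - 4)^2/(4*10)
= 22.67/40 = 0.5667


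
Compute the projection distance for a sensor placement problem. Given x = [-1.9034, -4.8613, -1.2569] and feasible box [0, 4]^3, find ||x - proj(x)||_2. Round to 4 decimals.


Project each component onto [0, 4].
clip(-1.9034) = 0.0, clip(-4.8613) = 0.0, clip(-1.2569) = 0.0
Projection = [0.0, 0.0, 0.0]
Squared diffs: [3.6229, 23.6322, 1.5798]
Distance = sqrt(28.8349) = 5.3698


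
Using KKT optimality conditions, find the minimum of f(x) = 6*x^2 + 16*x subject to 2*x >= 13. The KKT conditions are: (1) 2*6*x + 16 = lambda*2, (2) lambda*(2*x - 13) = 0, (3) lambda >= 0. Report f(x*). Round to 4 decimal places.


Step 1: Try lambda = 0 (constraint inactive).
x_unc = -16/(2*6) = -1.3333
Check: 2*-1.3333 = -2.6666 < 13 -- violated!
Step 2: Constraint must be active: 2*x = 13
x* = 13/2 = 6.5
lambda = (2*6*6.5 + 16)/2 = 47.0
Step 3: Compute optimal value.
f(x*) = 6*6.5^2 + 16*6.5 = 357.5


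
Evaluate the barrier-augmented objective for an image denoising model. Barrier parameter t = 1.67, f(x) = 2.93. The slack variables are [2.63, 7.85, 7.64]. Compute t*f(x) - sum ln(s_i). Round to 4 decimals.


Step 1: Compute log-barrier.
ln values: [0.967, 2.0605, 2.0334]
phi = -(0.967 + 2.0605 + 2.0334) = -5.0609
Step 2: Compute augmented objective.
t*f(x) = 1.67*2.93 = 4.8931
Total = 4.8931 - 5.0609 = -0.1678


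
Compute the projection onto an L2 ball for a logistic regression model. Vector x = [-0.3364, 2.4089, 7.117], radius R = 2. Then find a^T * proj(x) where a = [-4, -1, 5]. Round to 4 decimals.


Step 1: Compute ||x|| (intermediates to 6 decimals).
||x|| = sqrt((-0.3364)^2 + 2.4089^2 + 7.117^2) = 7.521147
Step 2: Project.
Since ||x|| > R, scale = R/||x|| = 2/7.521147 = 0.265917, proj(x) = scale * x
proj(x) = [-0.089454, 0.640567, 1.892531]
Step 3: Dot product.
a^T * proj(x) = -4*(-0.089454) - 1*0.640567 + 5*1.892531 = 9.1799


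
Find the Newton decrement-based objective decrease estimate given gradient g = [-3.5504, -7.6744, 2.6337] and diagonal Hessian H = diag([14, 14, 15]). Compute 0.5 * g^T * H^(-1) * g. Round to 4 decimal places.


Step 1: H is diagonal, so H^(-1) * g = [-0.2536, -0.5482, 0.1756].
Step 2: g^T H^(-1) g = sum_i g_i^2 / H_ii
  = (-3.5504)^2/14 + (-7.6744)^2/14 + (2.6337)^2/15
  = 0.9004 + 4.2069 + 0.4624 = 5.5697
Step 3: Objective decrease = 0.5 * g^T H^(-1) g = 2.7848


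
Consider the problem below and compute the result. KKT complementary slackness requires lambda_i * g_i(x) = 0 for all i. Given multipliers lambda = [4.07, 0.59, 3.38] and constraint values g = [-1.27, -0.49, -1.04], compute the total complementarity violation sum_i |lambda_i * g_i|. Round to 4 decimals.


KKT complementary slackness check:
lambda_1 * g_1 = 4.07 * -1.27 = -5.1689
lambda_2 * g_2 = 0.59 * -0.49 = -0.2891
lambda_3 * g_3 = 3.38 * -1.04 = -3.5152
Total violation = 5.1689 + 0.2891 + 3.5152 = 8.9732


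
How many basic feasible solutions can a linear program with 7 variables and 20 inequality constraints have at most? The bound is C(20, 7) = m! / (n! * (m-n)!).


Each vertex corresponds to some choice of n active constraints out of m, so the number of vertices is at most C(m, n) = m! / (n!(m-n)!).
m = 20, n = 7
Numerator: 20 * 19 * 18 * 17 * 16 * 15 * 14
Denominator: 7! = 5040
C(20, 7) = 77520


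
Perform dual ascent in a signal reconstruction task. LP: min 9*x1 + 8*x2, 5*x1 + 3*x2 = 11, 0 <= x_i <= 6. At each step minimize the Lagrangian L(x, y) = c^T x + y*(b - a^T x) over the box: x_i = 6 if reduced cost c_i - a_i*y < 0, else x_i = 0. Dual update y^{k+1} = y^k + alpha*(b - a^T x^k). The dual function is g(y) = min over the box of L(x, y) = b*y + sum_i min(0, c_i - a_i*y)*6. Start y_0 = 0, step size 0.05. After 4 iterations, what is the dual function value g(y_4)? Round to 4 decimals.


Dual ascent for LP: min 9*x1 + 8*x2, 5*x1 + 3*x2 = 11, 0 <= x_i <= 6
Step 1: y^k = 0.0, reduced costs: (9.0, 8.0)
  x^k = (0.0, 0.0), subgradient = b - a^T x = 11.0
  y^{k+1} = 0.0 + 0.05*11.0 = 0.55
Step 2: y^k = 0.55, reduced costs: (6.25, 6.35)
  x^k = (0.0, 0.0), subgradient = b - a^T x = 11.0
  y^{k+1} = 0.55 + 0.05*11.0 = 1.1
Step 3: y^k = 1.1, reduced costs: (3.5, 4.7)
  x^k = (0.0, 0.0), subgradient = b - a^T x = 11.0
  y^{k+1} = 1.1 + 0.05*11.0 = 1.65
Step 4: y^k = 1.65, reduced costs: (0.75, 3.05)
  x^k = (0.0, 0.0), subgradient = b - a^T x = 11.0
  y^{k+1} = 1.65 + 0.05*11.0 = 2.2
Dual objective at y_4 = 2.2: reduced costs (-2.0, 1.4), box minimizer x = (6.0, 0.0)
g(y_4) = b*y + (c1 - a1*y)*x1 + (c2 - a2*y)*x2 = 11*2.2 + (-2.0)*6.0 + 1.4*0.0 = 24.2 - 12.0 + 0.0 = 12.2
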